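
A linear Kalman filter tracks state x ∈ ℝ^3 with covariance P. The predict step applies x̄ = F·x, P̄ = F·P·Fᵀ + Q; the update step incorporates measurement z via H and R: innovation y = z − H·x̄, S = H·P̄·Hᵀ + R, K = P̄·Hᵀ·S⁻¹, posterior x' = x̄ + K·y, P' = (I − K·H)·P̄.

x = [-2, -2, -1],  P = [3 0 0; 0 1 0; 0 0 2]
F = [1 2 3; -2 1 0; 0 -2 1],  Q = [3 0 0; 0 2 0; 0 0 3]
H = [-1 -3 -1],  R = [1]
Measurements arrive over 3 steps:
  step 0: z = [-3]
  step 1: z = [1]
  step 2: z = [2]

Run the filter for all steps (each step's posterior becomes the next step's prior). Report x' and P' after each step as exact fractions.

step 0: x' = [-405/47, 133/47, 146/47], P' = [1208/47 -422/47 64/47; -422/47 198/47 -159/47; 64/47 -159/47 1244/141]
step 1: x' = [916019/138227, -434387/138227, 258080/138227], P' = [7823745/138227 -4552315/138227 5832636/138227; -4552315/138227 2761592/138227 -3683111/138227; 5832636/138227 -3683111/138227 5207297/138227]
step 2: x' = [-49081003/5549533, 23382738/5549533, -32374208/5549533], P' = [6343664545/61044863 -3771021521/61044863 4942123715/61044863; -3771021521/61044863 4585044785/122089726 -3068528896/61044863; 4942123715/61044863 -3068528896/61044863 4237664744/61044863]

step 0: x̄ = F·x = [-9, 2, 3]
step 0: P̄ = F·P·Fᵀ + Q = [28 -4 2; -4 15 -2; 2 -2 9]
step 0: y = z − H·x̄ = [-3]
step 0: S = H·P̄·Hᵀ + R = [141]
step 0: K = P̄·Hᵀ·S⁻¹ = [-6/47; -13/47; -5/141]
step 0: x' = x̄ + K·y = [-405/47, 133/47, 146/47]
step 0: P' = (I − K·H)·P̄ = [1208/47 -422/47 64/47; -422/47 198/47 -159/47; 64/47 -159/47 1244/141]
step 1: x̄ = F·x = [299/47, 943/47, -120/47]
step 1: P̄ = F·P·Fᵀ + Q = [2661/47 -1615/47 1996/47; -1615/47 6812/47 -2371/47; 1996/47 -2371/47 5951/141]
step 1: y = z − H·x̄ = [65]
step 1: S = H·P̄·Hᵀ + R = [2941/3]
step 1: K = P̄·Hᵀ·S⁻¹ = [12/2941; -1050/2941; 200/2941]
step 1: x' = x̄ + K·y = [916019/138227, -434387/138227, 258080/138227]
step 1: P' = (I − K·H)·P̄ = [7823745/138227 -4552315/138227 5832636/138227; -4552315/138227 2761592/138227 -3683111/138227; 5832636/138227 -3683111/138227 5207297/138227]
step 2: x̄ = F·x = [821485/138227, -2266425/138227, 1126854/138227]
step 2: P̄ = F·P·Fᵀ + Q = [38739691/138227 -42512510/138227 34245233/138227; -42512510/138227 52542286/138227 -39080827/138227; 34245233/138227 -39080827/138227 31400790/138227]
step 2: y = z − H·x̄ = [-4574482/138227]
step 2: S = H·P̄·Hᵀ + R = [122089726/138227]
step 2: K = P̄·Hᵀ·S⁻¹ = [27276303/61044863; -76033521/122089726; 25798229/61044863]
step 2: x' = x̄ + K·y = [-49081003/5549533, 23382738/5549533, -32374208/5549533]
step 2: P' = (I − K·H)·P̄ = [6343664545/61044863 -3771021521/61044863 4942123715/61044863; -3771021521/61044863 4585044785/122089726 -3068528896/61044863; 4942123715/61044863 -3068528896/61044863 4237664744/61044863]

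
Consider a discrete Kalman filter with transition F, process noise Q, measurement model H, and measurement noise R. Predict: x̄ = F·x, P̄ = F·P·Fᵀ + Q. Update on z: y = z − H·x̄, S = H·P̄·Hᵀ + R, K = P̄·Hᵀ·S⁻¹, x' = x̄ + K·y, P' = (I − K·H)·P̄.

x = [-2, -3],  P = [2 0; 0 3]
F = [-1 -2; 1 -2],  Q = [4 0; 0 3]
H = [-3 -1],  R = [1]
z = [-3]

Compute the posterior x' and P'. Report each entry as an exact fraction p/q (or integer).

x̄ = F·x = [8, 4]
P̄ = F·P·Fᵀ + Q = [18 10; 10 17]
y = z − H·x̄ = [25]
S = H·P̄·Hᵀ + R = [240]
K = P̄·Hᵀ·S⁻¹ = [-4/15; -47/240]
x' = x̄ + K·y = [4/3, -43/48]
P' = (I − K·H)·P̄ = [14/15 -38/15; -38/15 1871/240]

x' = [4/3, -43/48]
P' = [14/15 -38/15; -38/15 1871/240]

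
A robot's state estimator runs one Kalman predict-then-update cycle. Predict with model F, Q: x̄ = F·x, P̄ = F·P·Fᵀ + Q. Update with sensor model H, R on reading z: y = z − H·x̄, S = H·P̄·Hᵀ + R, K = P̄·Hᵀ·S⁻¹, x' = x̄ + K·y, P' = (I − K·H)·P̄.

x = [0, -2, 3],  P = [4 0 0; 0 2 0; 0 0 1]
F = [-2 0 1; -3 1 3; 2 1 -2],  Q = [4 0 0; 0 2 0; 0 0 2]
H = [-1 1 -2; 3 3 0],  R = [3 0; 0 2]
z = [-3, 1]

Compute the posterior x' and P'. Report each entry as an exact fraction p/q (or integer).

x̄ = F·x = [3, 7, -8]
P̄ = F·P·Fᵀ + Q = [21 27 -18; 27 49 -28; -18 -28 24]
y = z − H·x̄ = [-23, -29]
S = H·P̄·Hᵀ + R = [155 360; 360 1118]
K = P̄·Hᵀ·S⁻¹ = [-2442/21845 720/4369; 2562/21845 726/4369; -446/1285 -3/257]
x' = x̄ + K·y = [17301/21845, -11281/21845, 413/1285]
P' = (I − K·H)·P̄ = [42909/21845 -40509/21845 -2238/1285; -40509/21845 42929/21845 2228/1285; -2238/1285 2228/1285 2902/1285]

x' = [17301/21845, -11281/21845, 413/1285]
P' = [42909/21845 -40509/21845 -2238/1285; -40509/21845 42929/21845 2228/1285; -2238/1285 2228/1285 2902/1285]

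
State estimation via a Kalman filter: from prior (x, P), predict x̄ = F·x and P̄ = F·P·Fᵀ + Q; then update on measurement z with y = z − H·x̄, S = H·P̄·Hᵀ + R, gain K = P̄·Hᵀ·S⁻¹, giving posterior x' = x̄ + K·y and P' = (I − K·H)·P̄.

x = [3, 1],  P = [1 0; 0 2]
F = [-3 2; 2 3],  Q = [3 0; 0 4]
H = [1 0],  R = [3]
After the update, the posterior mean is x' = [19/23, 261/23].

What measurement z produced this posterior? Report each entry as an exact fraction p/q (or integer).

z = [2]

x̄ = F·x = [-7, 9]
P̄ = F·P·Fᵀ + Q = [20 6; 6 26]
S = H·P̄·Hᵀ + R = [23]
K = P̄·Hᵀ·S⁻¹ = [20/23; 6/23]
x' − x̄ = [180/23, 54/23] = K·y
y = (KᵀK)⁻¹·Kᵀ·(x' − x̄) = [9]
z = y + H·x̄ = [9] + [-7] = [2]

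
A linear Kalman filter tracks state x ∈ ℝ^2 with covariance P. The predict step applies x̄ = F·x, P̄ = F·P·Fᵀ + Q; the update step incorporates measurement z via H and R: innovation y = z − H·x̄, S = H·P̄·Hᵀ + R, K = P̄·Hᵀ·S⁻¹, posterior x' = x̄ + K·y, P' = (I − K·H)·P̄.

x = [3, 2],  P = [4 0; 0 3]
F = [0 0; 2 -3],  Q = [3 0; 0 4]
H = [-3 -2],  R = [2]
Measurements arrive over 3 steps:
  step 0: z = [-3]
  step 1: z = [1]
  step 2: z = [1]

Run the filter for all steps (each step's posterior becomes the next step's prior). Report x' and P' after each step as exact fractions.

step 0: x' = [27/217, 282/217], P' = [570/217 -846/217; -846/217 1363/217]
step 1: x' = [4101/36187, -74102/108561], P' = [102702/36187 -153402/36187; -153402/36187 741443/108561]
step 2: x' = [-200795/2170251, -6854602/19532259], P' = [687230/241139 -9241418/2170251; -9241418/2170251 134000561/19532259]

step 0: x̄ = F·x = [0, 0]
step 0: P̄ = F·P·Fᵀ + Q = [3 0; 0 47]
step 0: y = z − H·x̄ = [-3]
step 0: S = H·P̄·Hᵀ + R = [217]
step 0: K = P̄·Hᵀ·S⁻¹ = [-9/217; -94/217]
step 0: x' = x̄ + K·y = [27/217, 282/217]
step 0: P' = (I − K·H)·P̄ = [570/217 -846/217; -846/217 1363/217]
step 1: x̄ = F·x = [0, -792/217]
step 1: P̄ = F·P·Fᵀ + Q = [3 0; 0 25567/217]
step 1: y = z − H·x̄ = [-1367/217]
step 1: S = H·P̄·Hᵀ + R = [108561/217]
step 1: K = P̄·Hᵀ·S⁻¹ = [-651/36187; -51134/108561]
step 1: x' = x̄ + K·y = [4101/36187, -74102/108561]
step 1: P' = (I − K·H)·P̄ = [102702/36187 -153402/36187; -153402/36187 741443/108561]
step 2: x̄ = F·x = [0, 82304/36187]
step 2: P̄ = F·P·Fᵀ + Q = [3 0; 0 4620709/36187]
step 2: y = z − H·x̄ = [200795/36187]
step 2: S = H·P̄·Hᵀ + R = [19532259/36187]
step 2: K = P̄·Hᵀ·S⁻¹ = [-36187/2170251; -9241418/19532259]
step 2: x' = x̄ + K·y = [-200795/2170251, -6854602/19532259]
step 2: P' = (I − K·H)·P̄ = [687230/241139 -9241418/2170251; -9241418/2170251 134000561/19532259]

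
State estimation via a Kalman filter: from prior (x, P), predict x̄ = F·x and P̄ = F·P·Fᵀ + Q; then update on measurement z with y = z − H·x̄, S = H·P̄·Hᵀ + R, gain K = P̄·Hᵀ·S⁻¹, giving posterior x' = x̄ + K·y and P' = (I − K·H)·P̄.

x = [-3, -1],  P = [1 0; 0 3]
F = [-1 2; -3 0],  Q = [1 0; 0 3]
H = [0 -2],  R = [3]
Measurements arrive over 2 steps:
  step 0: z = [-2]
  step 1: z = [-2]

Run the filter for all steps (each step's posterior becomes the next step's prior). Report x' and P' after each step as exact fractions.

step 0: x̄ = F·x = [1, 9]
step 0: P̄ = F·P·Fᵀ + Q = [14 3; 3 12]
step 0: y = z − H·x̄ = [16]
step 0: S = H·P̄·Hᵀ + R = [51]
step 0: K = P̄·Hᵀ·S⁻¹ = [-2/17; -8/17]
step 0: x' = x̄ + K·y = [-15/17, 25/17]
step 0: P' = (I − K·H)·P̄ = [226/17 3/17; 3/17 12/17]
step 1: x̄ = F·x = [65/17, 45/17]
step 1: P̄ = F·P·Fᵀ + Q = [279/17 660/17; 660/17 2085/17]
step 1: y = z − H·x̄ = [56/17]
step 1: S = H·P̄·Hᵀ + R = [8391/17]
step 1: K = P̄·Hᵀ·S⁻¹ = [-440/2797; -1390/2797]
step 1: x' = x̄ + K·y = [9245/2797, 2825/2797]
step 1: P' = (I − K·H)·P̄ = [11739/2797 660/2797; 660/2797 2085/2797]

step 0: x' = [-15/17, 25/17], P' = [226/17 3/17; 3/17 12/17]
step 1: x' = [9245/2797, 2825/2797], P' = [11739/2797 660/2797; 660/2797 2085/2797]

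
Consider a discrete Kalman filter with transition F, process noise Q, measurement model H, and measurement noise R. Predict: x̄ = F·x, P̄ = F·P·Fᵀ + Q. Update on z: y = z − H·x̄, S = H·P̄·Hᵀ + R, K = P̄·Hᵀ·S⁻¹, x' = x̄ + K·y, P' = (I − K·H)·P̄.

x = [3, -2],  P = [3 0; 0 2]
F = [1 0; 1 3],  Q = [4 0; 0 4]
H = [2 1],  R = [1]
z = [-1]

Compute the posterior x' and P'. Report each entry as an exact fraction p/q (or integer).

x' = [65/33, -161/33]
P' = [173/66 -329/66; -329/66 689/66]

x̄ = F·x = [3, -3]
P̄ = F·P·Fᵀ + Q = [7 3; 3 25]
y = z − H·x̄ = [-4]
S = H·P̄·Hᵀ + R = [66]
K = P̄·Hᵀ·S⁻¹ = [17/66; 31/66]
x' = x̄ + K·y = [65/33, -161/33]
P' = (I − K·H)·P̄ = [173/66 -329/66; -329/66 689/66]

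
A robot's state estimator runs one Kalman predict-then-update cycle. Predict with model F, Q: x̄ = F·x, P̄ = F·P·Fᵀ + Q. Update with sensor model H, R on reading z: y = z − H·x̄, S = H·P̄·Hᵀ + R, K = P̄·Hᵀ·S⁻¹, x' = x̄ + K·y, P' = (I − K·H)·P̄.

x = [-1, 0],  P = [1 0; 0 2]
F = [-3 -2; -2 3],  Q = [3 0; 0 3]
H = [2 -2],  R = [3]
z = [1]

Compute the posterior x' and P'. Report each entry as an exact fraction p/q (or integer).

x' = [641/231, 524/231]
P' = [1916/231 1838/231; 1838/231 1931/231]

x̄ = F·x = [3, 2]
P̄ = F·P·Fᵀ + Q = [20 -6; -6 25]
y = z − H·x̄ = [-1]
S = H·P̄·Hᵀ + R = [231]
K = P̄·Hᵀ·S⁻¹ = [52/231; -62/231]
x' = x̄ + K·y = [641/231, 524/231]
P' = (I − K·H)·P̄ = [1916/231 1838/231; 1838/231 1931/231]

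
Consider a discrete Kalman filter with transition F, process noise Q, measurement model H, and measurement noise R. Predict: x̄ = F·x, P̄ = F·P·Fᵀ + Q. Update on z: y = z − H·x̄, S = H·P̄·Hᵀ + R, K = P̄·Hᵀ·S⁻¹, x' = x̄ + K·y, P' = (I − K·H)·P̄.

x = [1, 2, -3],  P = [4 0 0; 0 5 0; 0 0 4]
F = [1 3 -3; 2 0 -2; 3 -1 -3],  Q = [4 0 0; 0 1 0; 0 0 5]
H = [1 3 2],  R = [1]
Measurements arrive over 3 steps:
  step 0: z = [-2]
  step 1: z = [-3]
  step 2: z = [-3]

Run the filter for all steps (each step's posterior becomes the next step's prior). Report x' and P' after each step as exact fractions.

step 0: x̄ = F·x = [16, 8, 10]
step 0: P̄ = F·P·Fᵀ + Q = [89 32 33; 32 33 48; 33 48 82]
step 0: y = z − H·x̄ = [-62]
step 0: S = H·P̄·Hᵀ + R = [1615]
step 0: K = P̄·Hᵀ·S⁻¹ = [251/1615; 227/1615; 341/1615]
step 0: x' = x̄ + K·y = [10278/1615, -1154/1615, -4992/1615]
step 0: P' = (I − K·H)·P̄ = [80734/1615 -5297/1615 -32296/1615; -5297/1615 1766/1615 113/1615; -32296/1615 113/1615 16149/1615]
step 1: x̄ = F·x = [21792/1615, 6108/323, 46964/1615]
step 1: P̄ = F·P·Fᵀ + Q = [408389/1615 96854/323 726743/1615; 96854/323 129503/323 195934/323; 726743/1615 195934/323 1495576/1615]
step 1: y = z − H·x̄ = [-42437/323]
step 1: S = H·P̄·Hᵀ + R = [5957715/323]
step 1: K = P̄·Hᵀ·S⁻¹ = [220979/1985905; 877231/5957715; 1331381/5957715]
step 1: x' = x̄ + K·y = [-2236277/1985905, -2592349/5957715, -334483/1191543]
step 1: P' = (I − K·H)·P̄ = [48635282/1985905 -4664973/1985905 -17209692/1985905; -4664973/1985905 6215908/5957715 -1887787/5957715; -17209692/1985905 -1887787/5957715 29311909/5957715]
step 2: x̄ = F·x = [-3156211/1985905, -10072832/5957715, -12516899/5957715]
step 2: P̄ = F·P·Fᵀ + Q = [249757389/1985905 269357654/1985905 400597759/1985905; 269357654/1985905 1119861343/5957715 1695069706/5957715; 400597759/1985905 1695069706/5957715 2614930438/5957715]
step 2: y = z − H·x̄ = [46847782/5957715]
step 2: S = H·P̄·Hᵀ + R = [51290151073/5957715]
step 2: K = P̄·Hᵀ·S⁻¹ = [5577077607/51290151073; 7557796403/51290151073; 11516863271/51290151073]
step 2: x' = x̄ + K·y = [-37661066549/51290151073, -27287488026/51290151073, -17196885187/51290151073]
step 2: P' = (I − K·H)·P̄ = [6148739915994/256450755365 -118205180753/51290151073 -2173888408332/256450755365; -118205180753/51290151073 53304160082/51290151073 -17074751545/51290151073; -2173888408332/256450755365 -17074751545/51290151073 1243796998931/256450755365]

step 0: x' = [10278/1615, -1154/1615, -4992/1615], P' = [80734/1615 -5297/1615 -32296/1615; -5297/1615 1766/1615 113/1615; -32296/1615 113/1615 16149/1615]
step 1: x' = [-2236277/1985905, -2592349/5957715, -334483/1191543], P' = [48635282/1985905 -4664973/1985905 -17209692/1985905; -4664973/1985905 6215908/5957715 -1887787/5957715; -17209692/1985905 -1887787/5957715 29311909/5957715]
step 2: x' = [-37661066549/51290151073, -27287488026/51290151073, -17196885187/51290151073], P' = [6148739915994/256450755365 -118205180753/51290151073 -2173888408332/256450755365; -118205180753/51290151073 53304160082/51290151073 -17074751545/51290151073; -2173888408332/256450755365 -17074751545/51290151073 1243796998931/256450755365]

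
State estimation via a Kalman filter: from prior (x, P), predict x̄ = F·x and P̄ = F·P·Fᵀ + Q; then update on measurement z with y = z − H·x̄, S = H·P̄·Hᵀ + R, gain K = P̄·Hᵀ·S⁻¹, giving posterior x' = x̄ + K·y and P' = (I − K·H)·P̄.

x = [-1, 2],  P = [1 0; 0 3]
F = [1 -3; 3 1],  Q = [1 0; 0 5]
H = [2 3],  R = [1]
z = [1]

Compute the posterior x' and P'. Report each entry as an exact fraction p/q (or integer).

x̄ = F·x = [-7, -1]
P̄ = F·P·Fᵀ + Q = [29 -6; -6 17]
y = z − H·x̄ = [18]
S = H·P̄·Hᵀ + R = [198]
K = P̄·Hᵀ·S⁻¹ = [20/99; 13/66]
x' = x̄ + K·y = [-37/11, 28/11]
P' = (I − K·H)·P̄ = [2071/99 -458/33; -458/33 205/22]

x' = [-37/11, 28/11]
P' = [2071/99 -458/33; -458/33 205/22]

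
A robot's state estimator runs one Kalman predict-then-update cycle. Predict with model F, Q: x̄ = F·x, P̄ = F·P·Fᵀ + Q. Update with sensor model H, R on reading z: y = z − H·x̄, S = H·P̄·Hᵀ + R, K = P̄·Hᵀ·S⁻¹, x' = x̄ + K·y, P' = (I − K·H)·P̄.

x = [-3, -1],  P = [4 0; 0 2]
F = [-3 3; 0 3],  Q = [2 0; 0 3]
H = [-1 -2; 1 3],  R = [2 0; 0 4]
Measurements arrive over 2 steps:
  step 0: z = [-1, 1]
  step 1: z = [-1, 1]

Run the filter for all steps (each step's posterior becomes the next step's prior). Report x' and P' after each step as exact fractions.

step 0: x' = [5736/1207, -1899/1207], P' = [14708/1207 -5892/1207; -5892/1207 2640/1207]
step 1: x' = [-1165698/1448915, 1062123/1448915], P' = [10026883/1448915 -3757233/1448915; -3757233/1448915 1730823/1448915]

step 0: x̄ = F·x = [6, -3]
step 0: P̄ = F·P·Fᵀ + Q = [56 18; 18 21]
step 0: y = z − H·x̄ = [-1, 4]
step 0: S = H·P̄·Hᵀ + R = [214 -272; -272 357]
step 0: K = P̄·Hᵀ·S⁻¹ = [-86/71 -742/1207; 18/71 507/1207]
step 0: x' = x̄ + K·y = [5736/1207, -1899/1207]
step 0: P' = (I − K·H)·P̄ = [14708/1207 -5892/1207; -5892/1207 2640/1207]
step 1: x̄ = F·x = [-22905/1207, -5697/1207]
step 1: P̄ = F·P·Fᵀ + Q = [264602/1207 76788/1207; 76788/1207 27381/1207]
step 1: y = z − H·x̄ = [-35506/1207, 41203/1207]
step 1: S = H·P̄·Hᵀ + R = [683692/1207 -812828/1207; -812828/1207 976587/1207]
step 1: K = P̄·Hᵀ·S⁻¹ = [-2512417/2897830 -311204/1448915; 295587/2897830 358809/1448915]
step 1: x' = x̄ + K·y = [-1165698/1448915, 1062123/1448915]
step 1: P' = (I − K·H)·P̄ = [10026883/1448915 -3757233/1448915; -3757233/1448915 1730823/1448915]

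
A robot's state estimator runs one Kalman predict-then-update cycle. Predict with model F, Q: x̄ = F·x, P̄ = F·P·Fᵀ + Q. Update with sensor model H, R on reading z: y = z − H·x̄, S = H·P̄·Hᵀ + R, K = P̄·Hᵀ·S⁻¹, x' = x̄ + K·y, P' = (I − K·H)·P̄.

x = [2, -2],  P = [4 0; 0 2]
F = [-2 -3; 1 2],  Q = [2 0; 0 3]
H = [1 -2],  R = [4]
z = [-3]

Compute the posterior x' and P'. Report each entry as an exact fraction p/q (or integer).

x̄ = F·x = [2, -2]
P̄ = F·P·Fᵀ + Q = [36 -20; -20 15]
y = z − H·x̄ = [-9]
S = H·P̄·Hᵀ + R = [180]
K = P̄·Hᵀ·S⁻¹ = [19/45; -5/18]
x' = x̄ + K·y = [-9/5, 1/2]
P' = (I − K·H)·P̄ = [176/45 10/9; 10/9 10/9]

x' = [-9/5, 1/2]
P' = [176/45 10/9; 10/9 10/9]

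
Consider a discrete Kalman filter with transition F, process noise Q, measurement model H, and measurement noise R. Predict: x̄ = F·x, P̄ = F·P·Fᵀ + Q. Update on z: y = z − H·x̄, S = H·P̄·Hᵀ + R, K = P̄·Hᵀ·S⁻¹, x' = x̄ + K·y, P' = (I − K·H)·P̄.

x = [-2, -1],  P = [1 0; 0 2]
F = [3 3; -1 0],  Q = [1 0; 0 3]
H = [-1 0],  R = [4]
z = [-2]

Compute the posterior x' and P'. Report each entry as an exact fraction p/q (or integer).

x̄ = F·x = [-9, 2]
P̄ = F·P·Fᵀ + Q = [28 -3; -3 4]
y = z − H·x̄ = [-11]
S = H·P̄·Hᵀ + R = [32]
K = P̄·Hᵀ·S⁻¹ = [-7/8; 3/32]
x' = x̄ + K·y = [5/8, 31/32]
P' = (I − K·H)·P̄ = [7/2 -3/8; -3/8 119/32]

x' = [5/8, 31/32]
P' = [7/2 -3/8; -3/8 119/32]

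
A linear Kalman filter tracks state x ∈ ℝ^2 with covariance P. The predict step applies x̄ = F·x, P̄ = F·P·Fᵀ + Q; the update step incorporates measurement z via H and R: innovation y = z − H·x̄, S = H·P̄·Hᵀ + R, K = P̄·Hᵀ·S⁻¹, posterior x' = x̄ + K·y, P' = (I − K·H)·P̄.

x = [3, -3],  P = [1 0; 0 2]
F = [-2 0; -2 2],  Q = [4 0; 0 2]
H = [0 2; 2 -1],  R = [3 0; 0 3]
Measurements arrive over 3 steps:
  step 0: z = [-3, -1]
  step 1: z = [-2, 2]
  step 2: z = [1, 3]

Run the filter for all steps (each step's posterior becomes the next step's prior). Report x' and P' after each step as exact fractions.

step 0: x' = [-1018/601, -1242/601], P' = [504/601 204/601; 204/601 426/601]
step 1: x' = [360604/442199, -413732/442199], P' = [366780/442199 141600/442199; 141600/442199 291210/442199]
step 2: x' = [415890784/317478265, -2777938/317478265], P' = [263238324/317478265 101752512/317478265; 101752512/317478265 208744086/317478265]

step 0: x̄ = F·x = [-6, -12]
step 0: P̄ = F·P·Fᵀ + Q = [8 4; 4 14]
step 0: y = z − H·x̄ = [21, -1]
step 0: S = H·P̄·Hᵀ + R = [59 -12; -12 33]
step 0: K = P̄·Hᵀ·S⁻¹ = [136/601 268/601; 284/601 -6/601]
step 0: x' = x̄ + K·y = [-1018/601, -1242/601]
step 0: P' = (I − K·H)·P̄ = [504/601 204/601; 204/601 426/601]
step 1: x̄ = F·x = [2036/601, -448/601]
step 1: P̄ = F·P·Fᵀ + Q = [4420/601 1200/601; 1200/601 3290/601]
step 1: y = z − H·x̄ = [-306/601, -3318/601]
step 1: S = H·P̄·Hᵀ + R = [14963/601 -1780/601; -1780/601 17973/601]
step 1: K = P̄·Hᵀ·S⁻¹ = [94400/442199 197320/442199; 194140/442199 -2670/442199]
step 1: x' = x̄ + K·y = [360604/442199, -413732/442199]
step 1: P' = (I − K·H)·P̄ = [366780/442199 141600/442199; 141600/442199 291210/442199]
step 2: x̄ = F·x = [-721208/442199, -1548672/442199]
step 2: P̄ = F·P·Fᵀ + Q = [3235916/442199 900720/442199; 900720/442199 2383558/442199]
step 2: y = z − H·x̄ = [3539543/442199, 5329/1931]
step 2: S = H·P̄·Hᵀ + R = [10860829/442199 -5084/1931; -5084/1931 56991/1931]
step 2: K = P̄·Hᵀ·S⁻¹ = [67835008/317478265 141574712/317478265; 139162724/317478265 -1746354/317478265]
step 2: x' = x̄ + K·y = [415890784/317478265, -2777938/317478265]
step 2: P' = (I − K·H)·P̄ = [263238324/317478265 101752512/317478265; 101752512/317478265 208744086/317478265]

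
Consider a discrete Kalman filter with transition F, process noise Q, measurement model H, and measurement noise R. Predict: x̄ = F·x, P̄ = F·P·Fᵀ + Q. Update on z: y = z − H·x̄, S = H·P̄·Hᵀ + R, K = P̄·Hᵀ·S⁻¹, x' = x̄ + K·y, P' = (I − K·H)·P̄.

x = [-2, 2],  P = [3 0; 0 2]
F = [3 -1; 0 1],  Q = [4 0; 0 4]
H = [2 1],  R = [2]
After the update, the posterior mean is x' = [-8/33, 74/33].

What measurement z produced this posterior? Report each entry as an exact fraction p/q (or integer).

z = [2]

x̄ = F·x = [-8, 2]
P̄ = F·P·Fᵀ + Q = [33 -2; -2 6]
S = H·P̄·Hᵀ + R = [132]
K = P̄·Hᵀ·S⁻¹ = [16/33; 1/66]
x' − x̄ = [256/33, 8/33] = K·y
y = (KᵀK)⁻¹·Kᵀ·(x' − x̄) = [16]
z = y + H·x̄ = [16] + [-14] = [2]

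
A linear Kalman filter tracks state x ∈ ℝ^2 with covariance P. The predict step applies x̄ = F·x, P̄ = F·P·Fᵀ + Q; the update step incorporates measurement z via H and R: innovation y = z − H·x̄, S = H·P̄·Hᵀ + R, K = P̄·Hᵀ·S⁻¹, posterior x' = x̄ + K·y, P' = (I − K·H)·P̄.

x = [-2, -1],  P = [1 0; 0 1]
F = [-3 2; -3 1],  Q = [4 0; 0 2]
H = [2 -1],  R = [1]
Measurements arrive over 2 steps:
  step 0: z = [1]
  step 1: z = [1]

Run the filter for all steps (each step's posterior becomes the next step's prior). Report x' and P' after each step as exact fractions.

step 0: x̄ = F·x = [4, 5]
step 0: P̄ = F·P·Fᵀ + Q = [17 11; 11 12]
step 0: y = z − H·x̄ = [-2]
step 0: S = H·P̄·Hᵀ + R = [37]
step 0: K = P̄·Hᵀ·S⁻¹ = [23/37; 10/37]
step 0: x' = x̄ + K·y = [102/37, 165/37]
step 0: P' = (I − K·H)·P̄ = [100/37 177/37; 177/37 344/37]
step 1: x̄ = F·x = [24/37, -141/37]
step 1: P̄ = F·P·Fᵀ + Q = [300/37 -5/37; -5/37 256/37]
step 1: y = z − H·x̄ = [-152/37]
step 1: S = H·P̄·Hᵀ + R = [1513/37]
step 1: K = P̄·Hᵀ·S⁻¹ = [605/1513; -266/1513]
step 1: x' = x̄ + K·y = [-1504/1513, -4673/1513]
step 1: P' = (I − K·H)·P̄ = [2375/1513 4145/1513; 4145/1513 8556/1513]

step 0: x' = [102/37, 165/37], P' = [100/37 177/37; 177/37 344/37]
step 1: x' = [-1504/1513, -4673/1513], P' = [2375/1513 4145/1513; 4145/1513 8556/1513]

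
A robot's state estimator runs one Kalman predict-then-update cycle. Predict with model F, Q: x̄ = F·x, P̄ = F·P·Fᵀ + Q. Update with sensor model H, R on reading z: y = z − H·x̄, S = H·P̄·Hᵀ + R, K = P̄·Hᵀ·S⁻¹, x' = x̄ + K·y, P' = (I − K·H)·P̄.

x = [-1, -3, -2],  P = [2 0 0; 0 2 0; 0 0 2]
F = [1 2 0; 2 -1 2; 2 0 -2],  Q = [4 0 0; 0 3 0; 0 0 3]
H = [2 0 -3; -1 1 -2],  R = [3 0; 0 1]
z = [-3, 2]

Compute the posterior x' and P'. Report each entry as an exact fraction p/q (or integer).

x̄ = F·x = [-7, -3, 2]
P̄ = F·P·Fᵀ + Q = [14 0 4; 0 21 0; 4 0 19]
y = z − H·x̄ = [17, 2]
S = H·P̄·Hᵀ + R = [182 82; 82 128]
K = P̄·Hᵀ·S⁻¹ = [321/1381 -443/1381; -287/2762 637/2762; -707/4143 -1813/8286]
x' = x̄ + K·y = [-5096/1381, -11891/2762, -5546/4143]
P' = (I − K·H)·P̄ = [4452/1381 9303/1381 2647/1381; 9303/1381 44625/2762 12691/2762; 2647/1381 12691/2762 6001/4143]

x' = [-5096/1381, -11891/2762, -5546/4143]
P' = [4452/1381 9303/1381 2647/1381; 9303/1381 44625/2762 12691/2762; 2647/1381 12691/2762 6001/4143]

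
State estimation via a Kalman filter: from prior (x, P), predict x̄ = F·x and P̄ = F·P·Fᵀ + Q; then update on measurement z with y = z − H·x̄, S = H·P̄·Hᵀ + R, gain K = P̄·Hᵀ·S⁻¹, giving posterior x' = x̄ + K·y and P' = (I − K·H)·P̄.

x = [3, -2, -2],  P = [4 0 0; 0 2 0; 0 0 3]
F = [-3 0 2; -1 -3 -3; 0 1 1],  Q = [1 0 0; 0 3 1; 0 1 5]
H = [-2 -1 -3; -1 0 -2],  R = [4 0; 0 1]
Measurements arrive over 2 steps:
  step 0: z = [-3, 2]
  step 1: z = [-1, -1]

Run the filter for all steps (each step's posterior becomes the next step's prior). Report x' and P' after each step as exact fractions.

step 0: x̄ = F·x = [-13, 9, -4]
step 0: P̄ = F·P·Fᵀ + Q = [49 -6 6; -6 52 -14; 6 -14 10]
step 0: y = z − H·x̄ = [-32, -19]
step 0: S = H·P̄·Hᵀ + R = [306 166; 166 114]
step 0: K = P̄·Hᵀ·S⁻¹ = [-1207/3664 -203/3664; -677/916 1259/916; 281/1832 -827/1832]
step 0: x' = x̄ + K·y = [-5151/3664, 5987/916, -607/1832]
step 0: P' = (I − K·H)·P̄ = [34383/3664 -3167/916 -8545/1832; -3167/916 1545/229 477/458; -8545/1832 477/458 2343/916]
step 1: x̄ = F·x = [13025/3664, -63051/3664, 11367/1832]
step 1: P̄ = F·P·Fᵀ + Q = [555679/3664 -209621/3664 57825/1832; -209621/3664 242343/3664 -45875/1832; 57825/1832 -45875/1832 15011/916]
step 1: y = z − H·x̄ = [27537/3664, 54829/3664]
step 1: S = H·P̄·Hᵀ + R = [3018927/3664 1888051/3664; 1888051/3664 1262119/3664]
step 1: K = P̄·Hᵀ·S⁻¹ = [-24600191/67005608 -4980189/67005608; -5853120/8375701 11364739/8375701; 5678035/33502804 -14751623/33502804]
step 1: x' = x̄ + K·y = [-10606741/33502804, -18055790/8375701, 14900663/16751402]
step 1: P' = (I − K·H)·P̄ = [708615281/67005608 -32922145/8375701 -175908773/33502804; -32922145/8375701 56920661/8375701 10778703/8375701; -175908773/33502804 10778703/8375701 47665099/16751402]

step 0: x' = [-5151/3664, 5987/916, -607/1832], P' = [34383/3664 -3167/916 -8545/1832; -3167/916 1545/229 477/458; -8545/1832 477/458 2343/916]
step 1: x' = [-10606741/33502804, -18055790/8375701, 14900663/16751402], P' = [708615281/67005608 -32922145/8375701 -175908773/33502804; -32922145/8375701 56920661/8375701 10778703/8375701; -175908773/33502804 10778703/8375701 47665099/16751402]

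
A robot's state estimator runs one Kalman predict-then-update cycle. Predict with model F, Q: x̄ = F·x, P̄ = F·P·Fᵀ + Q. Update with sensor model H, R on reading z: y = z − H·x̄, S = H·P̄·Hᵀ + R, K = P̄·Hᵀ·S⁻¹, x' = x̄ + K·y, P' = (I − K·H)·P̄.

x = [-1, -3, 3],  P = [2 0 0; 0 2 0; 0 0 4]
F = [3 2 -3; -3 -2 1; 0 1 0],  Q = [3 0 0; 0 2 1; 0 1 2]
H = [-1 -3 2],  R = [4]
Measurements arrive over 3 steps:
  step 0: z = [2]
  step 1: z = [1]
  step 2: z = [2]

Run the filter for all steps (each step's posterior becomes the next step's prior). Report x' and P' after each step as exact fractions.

step 0: x̄ = F·x = [-18, 12, -3]
step 0: P̄ = F·P·Fᵀ + Q = [65 -38 4; -38 32 -3; 4 -3 4]
step 0: y = z − H·x̄ = [26]
step 0: S = H·P̄·Hᵀ + R = [165]
step 0: K = P̄·Hᵀ·S⁻¹ = [19/55; -64/165; 13/165]
step 0: x' = x̄ + K·y = [-496/55, 316/165, -157/165]
step 0: P' = (I − K·H)·P̄ = [2492/55 -874/55 -27/55; -874/55 1184/165 337/165; -27/55 337/165 491/165]
step 1: x̄ = F·x = [-3361/165, 245/11, 316/165]
step 1: P̄ = F·P·Fᵀ + Q = [42884/165 -2687/11 -6509/165; -2687/11 2701/11 400/11; -6509/165 400/11 1514/165]
step 1: y = z − H·x̄ = [2399/55]
step 1: S = H·P̄·Hᵀ + R = [42147/55]
step 1: K = P̄·Hᵀ·S⁻¹ = [21671/42147; -23080/42147; -403/6021]
step 1: x' = x̄ + K·y = [86728/42147, -67979/42147, -6047/6021]
step 1: P' = (I − K·H)·P̄ = [2415365/42147 -1201423/42147 -78730/6021; -1201423/42147 663797/42147 49832/6021; -78730/6021 49832/6021 34577/6021]
step 2: x̄ = F·x = [251213/42147, -166555/42147, -67979/42147]
step 2: P̄ = F·P·Fᵀ + Q = [18015281/42147 -14525242/42147 -3323147/42147; -14525242/42147 12214094/42147 2667646/42147; -3323147/42147 2667646/42147 748091/42147]
step 2: y = z − H·x̄ = [-9400/14049]
step 2: S = H·P̄·Hᵀ + R = [2803607/4683]
step 2: K = P̄·Hᵀ·S⁻¹ = [6304717/8410821; -5593916/8410821; -1061203/8410821]
step 2: x' = x̄ + K·y = [45913459/8410821, -29494765/8410821, -12855797/8410821]
step 2: P' = (I − K·H)·P̄ = [255256874/2803607 -388284778/8410821 -186932422/8410821; -388284778/8410821 210094898/8410821 36604042/2803607; -186932422/8410821 36604042/2803607 69129572/8410821]

step 0: x' = [-496/55, 316/165, -157/165], P' = [2492/55 -874/55 -27/55; -874/55 1184/165 337/165; -27/55 337/165 491/165]
step 1: x' = [86728/42147, -67979/42147, -6047/6021], P' = [2415365/42147 -1201423/42147 -78730/6021; -1201423/42147 663797/42147 49832/6021; -78730/6021 49832/6021 34577/6021]
step 2: x' = [45913459/8410821, -29494765/8410821, -12855797/8410821], P' = [255256874/2803607 -388284778/8410821 -186932422/8410821; -388284778/8410821 210094898/8410821 36604042/2803607; -186932422/8410821 36604042/2803607 69129572/8410821]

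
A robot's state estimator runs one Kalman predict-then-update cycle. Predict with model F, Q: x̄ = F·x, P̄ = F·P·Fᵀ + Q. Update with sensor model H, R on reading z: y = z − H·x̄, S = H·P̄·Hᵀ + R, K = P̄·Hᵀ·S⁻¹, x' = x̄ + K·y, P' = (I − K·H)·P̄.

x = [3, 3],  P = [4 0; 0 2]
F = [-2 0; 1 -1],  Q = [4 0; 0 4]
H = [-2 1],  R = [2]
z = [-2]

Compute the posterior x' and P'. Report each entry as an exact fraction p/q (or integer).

x' = [-18/31, -91/31]
P' = [44/31 64/31; 64/31 141/31]

x̄ = F·x = [-6, 0]
P̄ = F·P·Fᵀ + Q = [20 -8; -8 10]
y = z − H·x̄ = [-14]
S = H·P̄·Hᵀ + R = [124]
K = P̄·Hᵀ·S⁻¹ = [-12/31; 13/62]
x' = x̄ + K·y = [-18/31, -91/31]
P' = (I − K·H)·P̄ = [44/31 64/31; 64/31 141/31]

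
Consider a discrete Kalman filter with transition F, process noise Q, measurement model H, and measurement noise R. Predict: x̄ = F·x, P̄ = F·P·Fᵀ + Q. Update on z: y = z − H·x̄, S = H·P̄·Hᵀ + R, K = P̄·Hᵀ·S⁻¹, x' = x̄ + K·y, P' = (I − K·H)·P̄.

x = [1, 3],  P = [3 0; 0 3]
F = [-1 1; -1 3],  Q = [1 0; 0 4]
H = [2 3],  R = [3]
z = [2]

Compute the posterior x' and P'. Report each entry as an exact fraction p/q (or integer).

x' = [-26/37, 44/37]
P' = [867/481 -528/481; -528/481 478/481]

x̄ = F·x = [2, 8]
P̄ = F·P·Fᵀ + Q = [7 12; 12 34]
y = z − H·x̄ = [-26]
S = H·P̄·Hᵀ + R = [481]
K = P̄·Hᵀ·S⁻¹ = [50/481; 126/481]
x' = x̄ + K·y = [-26/37, 44/37]
P' = (I − K·H)·P̄ = [867/481 -528/481; -528/481 478/481]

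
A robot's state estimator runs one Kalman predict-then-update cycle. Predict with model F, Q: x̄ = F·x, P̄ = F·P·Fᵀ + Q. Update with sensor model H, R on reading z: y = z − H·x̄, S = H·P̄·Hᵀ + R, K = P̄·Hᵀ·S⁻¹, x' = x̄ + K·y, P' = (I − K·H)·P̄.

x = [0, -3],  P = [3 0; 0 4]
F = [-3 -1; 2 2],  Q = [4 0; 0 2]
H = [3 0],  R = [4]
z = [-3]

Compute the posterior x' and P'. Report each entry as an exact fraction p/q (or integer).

x' = [-303/319, -978/319]
P' = [140/319 -104/319; -104/319 3486/319]

x̄ = F·x = [3, -6]
P̄ = F·P·Fᵀ + Q = [35 -26; -26 30]
y = z − H·x̄ = [-12]
S = H·P̄·Hᵀ + R = [319]
K = P̄·Hᵀ·S⁻¹ = [105/319; -78/319]
x' = x̄ + K·y = [-303/319, -978/319]
P' = (I − K·H)·P̄ = [140/319 -104/319; -104/319 3486/319]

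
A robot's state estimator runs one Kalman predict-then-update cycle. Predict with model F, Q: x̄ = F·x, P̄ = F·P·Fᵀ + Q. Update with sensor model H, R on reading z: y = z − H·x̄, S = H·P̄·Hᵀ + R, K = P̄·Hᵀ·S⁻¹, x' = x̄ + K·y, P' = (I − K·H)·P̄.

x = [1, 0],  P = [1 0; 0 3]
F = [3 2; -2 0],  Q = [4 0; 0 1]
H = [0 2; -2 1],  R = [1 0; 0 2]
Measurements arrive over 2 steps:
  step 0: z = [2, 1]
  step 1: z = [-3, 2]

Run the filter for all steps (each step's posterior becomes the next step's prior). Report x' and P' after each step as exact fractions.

step 0: x̄ = F·x = [3, -2]
step 0: P̄ = F·P·Fᵀ + Q = [25 -6; -6 5]
step 0: y = z − H·x̄ = [6, 9]
step 0: S = H·P̄·Hᵀ + R = [21 34; 34 131]
step 0: K = P̄·Hᵀ·S⁻¹ = [332/1595 -768/1595; 732/1595 17/1595]
step 0: x' = x̄ + K·y = [-27/319, 271/319]
step 0: P' = (I − K·H)·P̄ = [851/1595 166/1595; 166/1595 366/1595]
step 1: x̄ = F·x = [461/319, 54/319]
step 1: P̄ = F·P·Fᵀ + Q = [3499/319 -1154/319; -1154/319 4999/1595]
step 1: y = z − H·x̄ = [-1065/319, 1506/319]
step 1: S = H·P̄·Hᵀ + R = [21591/1595 33078/1595; 33078/1595 101249/1595]
step 1: K = P̄·Hᵀ·S⁻¹ = [112756/684585 -104144/228195; 291668/684585 5513/228195]
step 1: x' = x̄ + K·y = [-287371/228195, -259928/228195]
step 1: P' = (I − K·H)·P̄ = [340621/684585 56378/684585; 56378/684585 145834/684585]

step 0: x' = [-27/319, 271/319], P' = [851/1595 166/1595; 166/1595 366/1595]
step 1: x' = [-287371/228195, -259928/228195], P' = [340621/684585 56378/684585; 56378/684585 145834/684585]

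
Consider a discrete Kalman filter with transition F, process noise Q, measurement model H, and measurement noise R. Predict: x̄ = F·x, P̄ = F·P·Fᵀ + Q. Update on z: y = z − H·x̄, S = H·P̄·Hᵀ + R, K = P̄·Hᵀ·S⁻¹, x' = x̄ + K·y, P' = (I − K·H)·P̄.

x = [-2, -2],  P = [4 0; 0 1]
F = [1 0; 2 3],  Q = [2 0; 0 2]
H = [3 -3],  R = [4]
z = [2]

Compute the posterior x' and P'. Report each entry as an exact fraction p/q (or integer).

x̄ = F·x = [-2, -10]
P̄ = F·P·Fᵀ + Q = [6 8; 8 27]
y = z − H·x̄ = [-22]
S = H·P̄·Hᵀ + R = [157]
K = P̄·Hᵀ·S⁻¹ = [-6/157; -57/157]
x' = x̄ + K·y = [-182/157, -316/157]
P' = (I − K·H)·P̄ = [906/157 914/157; 914/157 990/157]

x' = [-182/157, -316/157]
P' = [906/157 914/157; 914/157 990/157]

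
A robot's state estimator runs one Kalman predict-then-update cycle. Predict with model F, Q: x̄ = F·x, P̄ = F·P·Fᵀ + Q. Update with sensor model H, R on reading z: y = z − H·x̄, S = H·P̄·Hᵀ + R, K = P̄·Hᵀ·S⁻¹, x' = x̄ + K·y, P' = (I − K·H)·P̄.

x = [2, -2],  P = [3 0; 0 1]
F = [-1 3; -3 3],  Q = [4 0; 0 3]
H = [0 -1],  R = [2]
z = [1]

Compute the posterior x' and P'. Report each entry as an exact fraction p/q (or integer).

x̄ = F·x = [-8, -12]
P̄ = F·P·Fᵀ + Q = [16 18; 18 39]
y = z − H·x̄ = [-11]
S = H·P̄·Hᵀ + R = [41]
K = P̄·Hᵀ·S⁻¹ = [-18/41; -39/41]
x' = x̄ + K·y = [-130/41, -63/41]
P' = (I − K·H)·P̄ = [332/41 36/41; 36/41 78/41]

x' = [-130/41, -63/41]
P' = [332/41 36/41; 36/41 78/41]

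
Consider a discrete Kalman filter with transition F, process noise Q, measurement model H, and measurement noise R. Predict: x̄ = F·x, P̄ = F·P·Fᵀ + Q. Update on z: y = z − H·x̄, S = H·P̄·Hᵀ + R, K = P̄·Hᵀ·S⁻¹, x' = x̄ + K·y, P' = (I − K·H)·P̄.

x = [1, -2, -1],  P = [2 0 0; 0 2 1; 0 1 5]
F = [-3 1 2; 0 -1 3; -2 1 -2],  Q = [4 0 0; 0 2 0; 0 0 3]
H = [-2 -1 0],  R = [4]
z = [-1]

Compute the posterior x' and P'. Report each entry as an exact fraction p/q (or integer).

x̄ = F·x = [-7, -1, -2]
P̄ = F·P·Fᵀ + Q = [48 29 -6; 29 43 -27; -6 -27 29]
y = z − H·x̄ = [-16]
S = H·P̄·Hᵀ + R = [355]
K = P̄·Hᵀ·S⁻¹ = [-25/71; -101/355; 39/355]
x' = x̄ + K·y = [-97/71, 1261/355, -1334/355]
P' = (I − K·H)·P̄ = [283/71 -466/71 549/71; -466/71 5064/355 -5646/355; 549/71 -5646/355 8774/355]

x' = [-97/71, 1261/355, -1334/355]
P' = [283/71 -466/71 549/71; -466/71 5064/355 -5646/355; 549/71 -5646/355 8774/355]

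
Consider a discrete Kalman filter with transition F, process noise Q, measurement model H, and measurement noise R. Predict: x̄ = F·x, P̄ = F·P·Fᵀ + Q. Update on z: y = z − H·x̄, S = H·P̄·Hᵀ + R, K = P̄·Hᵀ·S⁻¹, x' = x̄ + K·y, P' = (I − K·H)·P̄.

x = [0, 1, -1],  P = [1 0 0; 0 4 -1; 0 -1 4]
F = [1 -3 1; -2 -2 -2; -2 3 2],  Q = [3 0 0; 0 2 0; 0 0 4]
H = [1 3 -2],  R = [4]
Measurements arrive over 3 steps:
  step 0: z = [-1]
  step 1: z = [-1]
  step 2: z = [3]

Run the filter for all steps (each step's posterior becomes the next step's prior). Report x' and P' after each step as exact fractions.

step 0: x' = [-1657/498, 190/249, -3/332], P' = [7961/249 -2602/249 7/166; -2602/249 1694/249 388/83; 7/166 388/83 2469/332]
step 1: x' = [-14937573/3142883, 18268966/3142883, 21520122/3142883], P' = [282374206/3142883 -308987654/3142883 -323073876/3142883; -308987654/3142883 354209226/3142883 376224928/3142883; -323073876/3142883 376224928/3142883 404656978/3142883]
step 2: x' = [393455307393/199381294649, -181902443570/199381294649, -374273540304/199381294649], P' = [4451685621738/199381294649 -4224161692386/199381294649 -4157355420820/199381294649; -4224161692386/199381294649 4905743077070/199381294649 5206126925032/199381294649; -4157355420820/199381294649 5206126925032/199381294649 5845793287130/199381294649]

step 0: x̄ = F·x = [-4, 0, 1]
step 0: P̄ = F·P·Fᵀ + Q = [50 10 -27; 10 30 -26; -27 -26 48]
step 0: y = z − H·x̄ = [5]
step 0: S = H·P̄·Hᵀ + R = [996]
step 0: K = P̄·Hᵀ·S⁻¹ = [67/498; 38/249; -67/332]
step 0: x' = x̄ + K·y = [-1657/498, 190/249, -3/332]
step 0: P' = (I − K·H)·P̄ = [7961/249 -2602/249 7/166; -2602/249 1694/249 388/83; 7/166 388/83 2469/332]
step 1: x̄ = F·x = [-5603/996, 2563/498, 4445/498]
step 1: P̄ = F·P·Fᵀ + Q = [137819/996 -30511/498 -108749/498; -30511/498 35105/249 7837/249; -108749/498 7837/249 100601/249]
step 1: y = z − H·x̄ = [7009/996]
step 1: S = H·P̄·Hᵀ + R = [3142883/996]
step 1: K = P̄·Hᵀ·S⁻¹ = [389749/3142883; 297542/3142883; -928262/3142883]
step 1: x' = x̄ + K·y = [-14937573/3142883, 18268966/3142883, 21520122/3142883]
step 1: P' = (I − K·H)·P̄ = [282374206/3142883 -308987654/3142883 -323073876/3142883; -308987654/3142883 354209226/3142883 376224928/3142883; -323073876/3142883 376224928/3142883 404656978/3142883]
step 2: x̄ = F·x = [-48224349/3142883, -49703030/3142883, 127722288/3142883]
step 2: P̄ = F·P·Fᵀ + Q = [2834771471/3142883 2312437588/3142883 -6852881160/3142883; 2312437588/3142883 2124554590/3142883 -5758660416/3142883; -6852881160/3142883 -5758660416/3142883 16755721294/3142883]
step 2: y = z − H·x̄ = [462206664/3142883]
step 2: S = H·P̄·Hᵀ + R = [199381294649/3142883]
step 2: K = P̄·Hᵀ·S⁻¹ = [23477846555/199381294649; 20203422190/199381294649; -57640304996/199381294649]
step 2: x' = x̄ + K·y = [393455307393/199381294649, -181902443570/199381294649, -374273540304/199381294649]
step 2: P' = (I − K·H)·P̄ = [4451685621738/199381294649 -4224161692386/199381294649 -4157355420820/199381294649; -4224161692386/199381294649 4905743077070/199381294649 5206126925032/199381294649; -4157355420820/199381294649 5206126925032/199381294649 5845793287130/199381294649]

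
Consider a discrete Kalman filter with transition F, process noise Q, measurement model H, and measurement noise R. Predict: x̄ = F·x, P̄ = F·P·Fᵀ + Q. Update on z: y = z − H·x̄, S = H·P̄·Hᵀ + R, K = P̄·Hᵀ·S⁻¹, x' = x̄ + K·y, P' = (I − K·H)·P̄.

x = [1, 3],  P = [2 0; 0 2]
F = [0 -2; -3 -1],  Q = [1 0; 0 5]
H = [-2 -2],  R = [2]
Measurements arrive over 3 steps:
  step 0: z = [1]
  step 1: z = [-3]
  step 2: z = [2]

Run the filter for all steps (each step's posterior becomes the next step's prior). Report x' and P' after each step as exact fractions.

step 0: x' = [-211/85, 157/85], P' = [427/85 -414/85; -414/85 443/85]
step 1: x' = [-7085/1861, 9911/1861], P' = [39079/1861 -38820/1861; -38820/1861 39449/1861]
step 2: x' = [-387864/40177, 341070/40177], P' = [3412699/40177 -3407064/40177; -3407064/40177 3420587/40177]

step 0: x̄ = F·x = [-6, -6]
step 0: P̄ = F·P·Fᵀ + Q = [9 4; 4 25]
step 0: y = z − H·x̄ = [-23]
step 0: S = H·P̄·Hᵀ + R = [170]
step 0: K = P̄·Hᵀ·S⁻¹ = [-13/85; -29/85]
step 0: x' = x̄ + K·y = [-211/85, 157/85]
step 0: P' = (I − K·H)·P̄ = [427/85 -414/85; -414/85 443/85]
step 1: x̄ = F·x = [-314/85, 28/5]
step 1: P̄ = F·P·Fᵀ + Q = [1857/85 -94/5; -94/5 131/5]
step 1: y = z − H·x̄ = [69/85]
step 1: S = H·P̄·Hᵀ + R = [3722/85]
step 1: K = P̄·Hᵀ·S⁻¹ = [-259/1861; -629/1861]
step 1: x' = x̄ + K·y = [-7085/1861, 9911/1861]
step 1: P' = (I − K·H)·P̄ = [39079/1861 -38820/1861; -38820/1861 39449/1861]
step 2: x̄ = F·x = [-19822/1861, 11344/1861]
step 2: P̄ = F·P·Fᵀ + Q = [159657/1861 -154022/1861; -154022/1861 167545/1861]
step 2: y = z − H·x̄ = [-13234/1861]
step 2: S = H·P̄·Hᵀ + R = [80354/1861]
step 2: K = P̄·Hᵀ·S⁻¹ = [-5635/40177; -13523/40177]
step 2: x' = x̄ + K·y = [-387864/40177, 341070/40177]
step 2: P' = (I − K·H)·P̄ = [3412699/40177 -3407064/40177; -3407064/40177 3420587/40177]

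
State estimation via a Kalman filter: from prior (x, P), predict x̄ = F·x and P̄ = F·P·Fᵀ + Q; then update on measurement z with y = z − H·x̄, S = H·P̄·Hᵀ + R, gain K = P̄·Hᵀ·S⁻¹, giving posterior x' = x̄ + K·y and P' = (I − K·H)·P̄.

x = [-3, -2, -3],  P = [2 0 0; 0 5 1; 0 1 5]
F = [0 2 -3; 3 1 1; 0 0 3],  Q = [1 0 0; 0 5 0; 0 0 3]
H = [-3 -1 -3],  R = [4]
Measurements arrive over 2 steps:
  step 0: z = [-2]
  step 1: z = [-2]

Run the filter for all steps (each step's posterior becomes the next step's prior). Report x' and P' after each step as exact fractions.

step 0: x̄ = F·x = [5, -14, -9]
step 0: P̄ = F·P·Fᵀ + Q = [54 -6 -39; -6 35 18; -39 18 48]
step 0: y = z − H·x̄ = [-28]
step 0: S = H·P̄·Hᵀ + R = [327]
step 0: K = P̄·Hᵀ·S⁻¹ = [-13/109; -71/327; -15/109]
step 0: x' = x̄ + K·y = [909/109, -2590/327, -561/109]
step 0: P' = (I − K·H)·P̄ = [5379/109 -1577/109 -4836/109; -1577/109 6404/327 897/109; -4836/109 897/109 4557/109]
step 1: x̄ = F·x = [-131/327, 3908/327, -1683/109]
step 1: P̄ = F·P·Fᵀ + Q = [116690/327 71290/327 -35631/109; 71290/327 56891/327 -27162/109; -35631/109 -27162/109 41340/109]
step 1: y = z − H·x̄ = [-12286/327]
step 1: S = H·P̄·Hᵀ + R = [239339/327]
step 1: K = P̄·Hᵀ·S⁻¹ = [-100681/239339; -26303/239339; 30105/239339]
step 1: x' = x̄ + K·y = [3686891/239339, 3848610/239339, -4826583/239339]
step 1: P' = (I − K·H)·P̄ = [54409187/239339 44080321/239339 -68968386/239339; 44080321/239339 39524120/239339 -57219957/239339; -68968386/239339 -57219957/239339 88001565/239339]

step 0: x' = [909/109, -2590/327, -561/109], P' = [5379/109 -1577/109 -4836/109; -1577/109 6404/327 897/109; -4836/109 897/109 4557/109]
step 1: x' = [3686891/239339, 3848610/239339, -4826583/239339], P' = [54409187/239339 44080321/239339 -68968386/239339; 44080321/239339 39524120/239339 -57219957/239339; -68968386/239339 -57219957/239339 88001565/239339]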